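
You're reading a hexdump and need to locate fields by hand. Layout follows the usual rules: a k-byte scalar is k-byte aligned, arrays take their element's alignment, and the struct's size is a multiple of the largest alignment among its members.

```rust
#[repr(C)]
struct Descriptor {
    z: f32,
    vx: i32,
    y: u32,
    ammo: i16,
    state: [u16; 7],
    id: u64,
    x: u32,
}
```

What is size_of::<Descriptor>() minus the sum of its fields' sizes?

z at 0 (size 4, align 4) → ends 4
vx at 4 (size 4, align 4) → ends 8
y at 8 (size 4, align 4) → ends 12
ammo at 12 (size 2, align 2) → ends 14
state at 14 (size 14, align 2) → ends 28
pad 4 to align 8 for id
id at 32 (size 8, align 8) → ends 40
x at 40 (size 4, align 4) → ends 44
tail pad 4 to reach multiple of 8
total 48 bytes, alignment 8
data bytes 40, size 48 → padding 8

8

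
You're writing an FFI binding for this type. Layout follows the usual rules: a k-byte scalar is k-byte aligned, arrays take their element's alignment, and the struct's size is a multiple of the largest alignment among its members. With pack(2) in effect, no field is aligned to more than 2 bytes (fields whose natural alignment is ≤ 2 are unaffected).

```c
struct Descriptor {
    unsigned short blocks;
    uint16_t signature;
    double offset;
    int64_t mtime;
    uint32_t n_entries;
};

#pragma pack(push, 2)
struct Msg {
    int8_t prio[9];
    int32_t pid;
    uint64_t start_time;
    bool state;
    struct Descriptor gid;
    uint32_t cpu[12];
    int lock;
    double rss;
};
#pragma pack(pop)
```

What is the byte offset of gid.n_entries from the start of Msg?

48

Descriptor: 0..2  blocks  (2B, 2-aligned); 2..4  signature  (2B, 2-aligned); 4..8  -- padding (4B); 8..16  offset  (8B, 8-aligned); 16..24  mtime  (8B, 8-aligned); 24..28  n_entries  (4B, 4-aligned); 28..32  -- tail padding (4B); sizeof = 32, alignof = 8
0..9  prio  (9B, 1-aligned)
9..10  -- padding (1B)
10..14  pid  (4B, 2-aligned)
14..22  start_time  (8B, 2-aligned)
22..23  state  (1B, 1-aligned)
23..24  -- padding (1B)
24..56  gid  (32B, 2-aligned)
within Descriptor: n_entries at 24
24 + 24 = 48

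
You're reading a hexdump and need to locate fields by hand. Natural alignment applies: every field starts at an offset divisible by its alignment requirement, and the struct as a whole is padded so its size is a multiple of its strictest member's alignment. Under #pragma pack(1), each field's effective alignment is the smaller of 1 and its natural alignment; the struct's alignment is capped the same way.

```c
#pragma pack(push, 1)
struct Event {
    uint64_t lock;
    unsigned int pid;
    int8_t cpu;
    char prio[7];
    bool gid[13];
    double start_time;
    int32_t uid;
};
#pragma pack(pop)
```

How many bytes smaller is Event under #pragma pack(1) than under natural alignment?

natural layout:
  lock at 0 (size 8, align 8) → ends 8
  pid at 8 (size 4, align 4) → ends 12
  cpu at 12 (size 1, align 1) → ends 13
  prio at 13 (size 7, align 1) → ends 20
  gid at 20 (size 13, align 1) → ends 33
  pad 7 to align 8 for start_time
  start_time at 40 (size 8, align 8) → ends 48
  uid at 48 (size 4, align 4) → ends 52
  tail pad 4 to reach multiple of 8
  total 56 bytes, alignment 8
packed(1) layout:
  lock at 0 (size 8, align 1) → ends 8
  pid at 8 (size 4, align 1) → ends 12
  cpu at 12 (size 1, align 1) → ends 13
  prio at 13 (size 7, align 1) → ends 20
  gid at 20 (size 13, align 1) → ends 33
  start_time at 33 (size 8, align 1) → ends 41
  uid at 41 (size 4, align 1) → ends 45
  total 45 bytes, alignment 1
56 − 45 = 11

11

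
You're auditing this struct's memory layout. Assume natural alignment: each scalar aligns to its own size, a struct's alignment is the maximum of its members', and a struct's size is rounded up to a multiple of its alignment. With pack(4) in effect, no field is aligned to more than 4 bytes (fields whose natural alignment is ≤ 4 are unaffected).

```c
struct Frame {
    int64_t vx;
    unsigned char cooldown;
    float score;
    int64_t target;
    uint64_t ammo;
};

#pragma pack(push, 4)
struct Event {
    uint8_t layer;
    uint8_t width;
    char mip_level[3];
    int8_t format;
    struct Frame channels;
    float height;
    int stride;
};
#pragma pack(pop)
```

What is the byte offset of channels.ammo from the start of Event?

Frame: 0..8  vx  (8B, 8-aligned); 8..9  cooldown  (1B, 1-aligned); 9..12  -- padding (3B); 12..16  score  (4B, 4-aligned); 16..24  target  (8B, 8-aligned); 24..32  ammo  (8B, 8-aligned); sizeof = 32, alignof = 8
0..1  layer  (1B, 1-aligned)
1..2  width  (1B, 1-aligned)
2..5  mip_level  (3B, 1-aligned)
5..6  format  (1B, 1-aligned)
6..8  -- padding (2B)
8..40  channels  (32B, 4-aligned)
within Frame: ammo at 24
8 + 24 = 32

32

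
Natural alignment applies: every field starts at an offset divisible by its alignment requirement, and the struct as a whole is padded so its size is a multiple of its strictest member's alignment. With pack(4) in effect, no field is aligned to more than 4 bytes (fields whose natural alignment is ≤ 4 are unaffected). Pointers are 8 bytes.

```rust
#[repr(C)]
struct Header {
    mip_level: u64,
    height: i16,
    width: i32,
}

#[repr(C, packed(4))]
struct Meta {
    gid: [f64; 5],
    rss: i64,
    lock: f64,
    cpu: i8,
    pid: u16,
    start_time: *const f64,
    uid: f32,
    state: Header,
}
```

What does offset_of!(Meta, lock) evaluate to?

48

Header: @0: mip_level [8B, align 8] → 8; @8: height [2B, align 2] → 10; +2 pad (align 4); @12: width [4B, align 4] → 16; size 16, align 8
@0: gid [40B, align 4] → 40
@40: rss [8B, align 4] → 48
@48: lock [8B, align 4] → 56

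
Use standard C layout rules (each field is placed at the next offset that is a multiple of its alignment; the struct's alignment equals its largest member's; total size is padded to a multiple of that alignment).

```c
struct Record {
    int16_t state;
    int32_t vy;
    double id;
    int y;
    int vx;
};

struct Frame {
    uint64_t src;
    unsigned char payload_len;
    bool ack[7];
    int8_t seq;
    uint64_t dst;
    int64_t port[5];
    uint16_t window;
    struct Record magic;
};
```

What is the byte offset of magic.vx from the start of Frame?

100

Record: state at 0 (size 2, align 2) → ends 2; pad 2 to align 4 for vy; vy at 4 (size 4, align 4) → ends 8; id at 8 (size 8, align 8) → ends 16; y at 16 (size 4, align 4) → ends 20; vx at 20 (size 4, align 4) → ends 24; total 24 bytes, alignment 8
src at 0 (size 8, align 8) → ends 8
payload_len at 8 (size 1, align 1) → ends 9
ack at 9 (size 7, align 1) → ends 16
seq at 16 (size 1, align 1) → ends 17
pad 7 to align 8 for dst
dst at 24 (size 8, align 8) → ends 32
port at 32 (size 40, align 8) → ends 72
window at 72 (size 2, align 2) → ends 74
pad 6 to align 8 for magic
magic at 80 (size 24, align 8) → ends 104
within Record: vx at 20
80 + 20 = 100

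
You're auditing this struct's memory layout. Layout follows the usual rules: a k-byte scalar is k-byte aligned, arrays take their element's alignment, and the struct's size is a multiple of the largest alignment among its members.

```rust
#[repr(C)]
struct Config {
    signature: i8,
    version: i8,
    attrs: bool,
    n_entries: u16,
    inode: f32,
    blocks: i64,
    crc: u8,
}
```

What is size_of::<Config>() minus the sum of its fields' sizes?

14

@0: signature [1B, align 1] → 1
@1: version [1B, align 1] → 2
@2: attrs [1B, align 1] → 3
+1 pad (align 2)
@4: n_entries [2B, align 2] → 6
+2 pad (align 4)
@8: inode [4B, align 4] → 12
+4 pad (align 8)
@16: blocks [8B, align 8] → 24
@24: crc [1B, align 1] → 25
+7 tail pad (align 8)
size 32, align 8
data bytes 18, size 32 → padding 14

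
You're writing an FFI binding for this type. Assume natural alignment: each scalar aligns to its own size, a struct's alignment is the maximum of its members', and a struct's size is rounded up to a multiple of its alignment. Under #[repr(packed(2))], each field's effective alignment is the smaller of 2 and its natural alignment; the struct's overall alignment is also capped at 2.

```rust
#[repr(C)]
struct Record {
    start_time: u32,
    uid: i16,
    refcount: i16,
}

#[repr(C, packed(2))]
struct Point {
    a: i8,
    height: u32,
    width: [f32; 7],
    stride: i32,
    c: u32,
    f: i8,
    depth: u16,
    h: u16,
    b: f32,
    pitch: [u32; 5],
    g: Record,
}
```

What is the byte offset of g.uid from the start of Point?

Record: @0: start_time [4B, align 4] → 4; @4: uid [2B, align 2] → 6; @6: refcount [2B, align 2] → 8; size 8, align 4
@0: a [1B, align 1] → 1
+1 pad (align 2)
@2: height [4B, align 2] → 6
@6: width [28B, align 2] → 34
@34: stride [4B, align 2] → 38
@38: c [4B, align 2] → 42
@42: f [1B, align 1] → 43
+1 pad (align 2)
@44: depth [2B, align 2] → 46
@46: h [2B, align 2] → 48
@48: b [4B, align 2] → 52
@52: pitch [20B, align 2] → 72
@72: g [8B, align 2] → 80
within Record: uid at 4
72 + 4 = 76

76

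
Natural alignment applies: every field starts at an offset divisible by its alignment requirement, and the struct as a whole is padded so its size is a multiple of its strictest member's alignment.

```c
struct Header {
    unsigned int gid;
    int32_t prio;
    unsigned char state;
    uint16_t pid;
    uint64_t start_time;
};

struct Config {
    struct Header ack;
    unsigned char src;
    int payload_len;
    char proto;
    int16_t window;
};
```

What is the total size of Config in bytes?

Header: 0..4  gid  (4B, 4-aligned); 4..8  prio  (4B, 4-aligned); 8..9  state  (1B, 1-aligned); 9..10  -- padding (1B); 10..12  pid  (2B, 2-aligned); 12..16  -- padding (4B); 16..24  start_time  (8B, 8-aligned); sizeof = 24, alignof = 8
0..24  ack  (24B, 8-aligned)
24..25  src  (1B, 1-aligned)
25..28  -- padding (3B)
28..32  payload_len  (4B, 4-aligned)
32..33  proto  (1B, 1-aligned)
33..34  -- padding (1B)
34..36  window  (2B, 2-aligned)
36..40  -- tail padding (4B)
sizeof = 40, alignof = 8

40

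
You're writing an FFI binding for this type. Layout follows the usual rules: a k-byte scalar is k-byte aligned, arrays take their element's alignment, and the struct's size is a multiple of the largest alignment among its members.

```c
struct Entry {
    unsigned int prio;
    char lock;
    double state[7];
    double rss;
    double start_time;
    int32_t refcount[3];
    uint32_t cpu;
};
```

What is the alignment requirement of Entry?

8

member alignments: prio=4, lock=1, state=8, rss=8, start_time=8, refcount=4, cpu=4
max = 8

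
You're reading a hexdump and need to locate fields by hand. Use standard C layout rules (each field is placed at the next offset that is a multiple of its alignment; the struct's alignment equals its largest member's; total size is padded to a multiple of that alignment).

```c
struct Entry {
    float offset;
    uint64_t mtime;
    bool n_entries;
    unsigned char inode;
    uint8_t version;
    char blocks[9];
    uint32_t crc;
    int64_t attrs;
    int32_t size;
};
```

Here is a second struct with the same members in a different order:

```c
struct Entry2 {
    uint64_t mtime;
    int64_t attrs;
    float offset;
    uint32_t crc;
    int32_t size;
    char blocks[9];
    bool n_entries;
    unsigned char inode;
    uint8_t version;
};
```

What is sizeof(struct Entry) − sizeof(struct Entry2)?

8

@0: offset [4B, align 4] → 4
+4 pad (align 8)
@8: mtime [8B, align 8] → 16
@16: n_entries [1B, align 1] → 17
@17: inode [1B, align 1] → 18
@18: version [1B, align 1] → 19
@19: blocks [9B, align 1] → 28
@28: crc [4B, align 4] → 32
@32: attrs [8B, align 8] → 40
@40: size [4B, align 4] → 44
+4 tail pad (align 8)
size 48, align 8
— Entry2 —
@0: mtime [8B, align 8] → 8
@8: attrs [8B, align 8] → 16
@16: offset [4B, align 4] → 20
@20: crc [4B, align 4] → 24
@24: size [4B, align 4] → 28
@28: blocks [9B, align 1] → 37
@37: n_entries [1B, align 1] → 38
@38: inode [1B, align 1] → 39
@39: version [1B, align 1] → 40
size 40, align 8
48 − 40 = 8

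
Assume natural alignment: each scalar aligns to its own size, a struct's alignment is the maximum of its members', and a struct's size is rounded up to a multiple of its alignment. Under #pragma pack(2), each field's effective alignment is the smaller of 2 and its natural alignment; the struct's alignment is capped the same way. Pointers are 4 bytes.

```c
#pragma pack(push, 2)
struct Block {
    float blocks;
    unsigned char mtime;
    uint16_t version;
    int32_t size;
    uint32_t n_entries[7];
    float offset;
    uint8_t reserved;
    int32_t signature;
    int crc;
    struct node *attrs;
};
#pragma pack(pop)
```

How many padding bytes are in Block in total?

blocks at 0 (size 4, align 2) → ends 4
mtime at 4 (size 1, align 1) → ends 5
pad 1 to align 2 for version
version at 6 (size 2, align 2) → ends 8
size at 8 (size 4, align 2) → ends 12
n_entries at 12 (size 28, align 2) → ends 40
offset at 40 (size 4, align 2) → ends 44
reserved at 44 (size 1, align 1) → ends 45
pad 1 to align 2 for signature
signature at 46 (size 4, align 2) → ends 50
crc at 50 (size 4, align 2) → ends 54
attrs at 54 (size 4, align 2) → ends 58
total 58 bytes, alignment 2
data bytes 56, size 58 → padding 2

2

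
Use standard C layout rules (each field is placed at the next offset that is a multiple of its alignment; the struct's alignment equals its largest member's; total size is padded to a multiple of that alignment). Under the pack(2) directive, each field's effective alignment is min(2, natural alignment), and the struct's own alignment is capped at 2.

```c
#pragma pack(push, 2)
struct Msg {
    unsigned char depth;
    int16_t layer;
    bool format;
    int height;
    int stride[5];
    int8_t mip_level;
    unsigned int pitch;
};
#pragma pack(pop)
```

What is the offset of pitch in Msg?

@0: depth [1B, align 1] → 1
+1 pad (align 2)
@2: layer [2B, align 2] → 4
@4: format [1B, align 1] → 5
+1 pad (align 2)
@6: height [4B, align 2] → 10
@10: stride [20B, align 2] → 30
@30: mip_level [1B, align 1] → 31
+1 pad (align 2)
@32: pitch [4B, align 2] → 36

32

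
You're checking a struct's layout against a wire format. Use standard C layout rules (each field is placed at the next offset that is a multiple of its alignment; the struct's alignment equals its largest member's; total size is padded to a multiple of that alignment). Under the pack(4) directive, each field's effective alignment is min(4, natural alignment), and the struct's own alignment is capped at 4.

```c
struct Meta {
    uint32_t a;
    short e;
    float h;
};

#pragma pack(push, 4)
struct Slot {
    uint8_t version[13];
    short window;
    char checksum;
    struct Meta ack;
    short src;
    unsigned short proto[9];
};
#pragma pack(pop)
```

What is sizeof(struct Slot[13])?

676

Meta: 0..4  a  (4B, 4-aligned); 4..6  e  (2B, 2-aligned); 6..8  -- padding (2B); 8..12  h  (4B, 4-aligned); sizeof = 12, alignof = 4
0..13  version  (13B, 1-aligned)
13..14  -- padding (1B)
14..16  window  (2B, 2-aligned)
16..17  checksum  (1B, 1-aligned)
17..20  -- padding (3B)
20..32  ack  (12B, 4-aligned)
32..34  src  (2B, 2-aligned)
34..52  proto  (18B, 2-aligned)
sizeof = 52, alignof = 4
array of 13: 13 × 52 = 676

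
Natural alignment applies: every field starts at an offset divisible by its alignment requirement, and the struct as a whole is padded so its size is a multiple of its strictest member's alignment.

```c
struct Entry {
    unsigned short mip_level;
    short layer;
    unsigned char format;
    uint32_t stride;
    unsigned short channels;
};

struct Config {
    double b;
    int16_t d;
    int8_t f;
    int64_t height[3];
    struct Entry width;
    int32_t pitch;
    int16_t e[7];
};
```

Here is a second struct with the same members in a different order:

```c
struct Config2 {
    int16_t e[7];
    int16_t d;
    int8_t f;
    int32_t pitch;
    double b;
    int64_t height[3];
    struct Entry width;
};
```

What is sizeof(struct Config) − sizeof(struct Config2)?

Entry: mip_level at 0 (size 2, align 2) → ends 2; layer at 2 (size 2, align 2) → ends 4; format at 4 (size 1, align 1) → ends 5; pad 3 to align 4 for stride; stride at 8 (size 4, align 4) → ends 12; channels at 12 (size 2, align 2) → ends 14; tail pad 2 to reach multiple of 4; total 16 bytes, alignment 4
b at 0 (size 8, align 8) → ends 8
d at 8 (size 2, align 2) → ends 10
f at 10 (size 1, align 1) → ends 11
pad 5 to align 8 for height
height at 16 (size 24, align 8) → ends 40
width at 40 (size 16, align 4) → ends 56
pitch at 56 (size 4, align 4) → ends 60
e at 60 (size 14, align 2) → ends 74
tail pad 6 to reach multiple of 8
total 80 bytes, alignment 8
— Config2 —
e at 0 (size 14, align 2) → ends 14
d at 14 (size 2, align 2) → ends 16
f at 16 (size 1, align 1) → ends 17
pad 3 to align 4 for pitch
pitch at 20 (size 4, align 4) → ends 24
b at 24 (size 8, align 8) → ends 32
height at 32 (size 24, align 8) → ends 56
width at 56 (size 16, align 4) → ends 72
total 72 bytes, alignment 8
80 − 72 = 8

8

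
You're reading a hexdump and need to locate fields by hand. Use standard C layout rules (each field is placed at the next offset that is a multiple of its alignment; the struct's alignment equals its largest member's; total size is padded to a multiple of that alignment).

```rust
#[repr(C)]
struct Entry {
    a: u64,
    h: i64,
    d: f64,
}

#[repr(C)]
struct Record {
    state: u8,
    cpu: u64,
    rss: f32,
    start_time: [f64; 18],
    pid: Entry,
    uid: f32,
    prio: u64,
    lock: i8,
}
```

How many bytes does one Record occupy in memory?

216 bytes

Entry: @0: a [8B, align 8] → 8; @8: h [8B, align 8] → 16; @16: d [8B, align 8] → 24; size 24, align 8
@0: state [1B, align 1] → 1
+7 pad (align 8)
@8: cpu [8B, align 8] → 16
@16: rss [4B, align 4] → 20
+4 pad (align 8)
@24: start_time [144B, align 8] → 168
@168: pid [24B, align 8] → 192
@192: uid [4B, align 4] → 196
+4 pad (align 8)
@200: prio [8B, align 8] → 208
@208: lock [1B, align 1] → 209
+7 tail pad (align 8)
size 216, align 8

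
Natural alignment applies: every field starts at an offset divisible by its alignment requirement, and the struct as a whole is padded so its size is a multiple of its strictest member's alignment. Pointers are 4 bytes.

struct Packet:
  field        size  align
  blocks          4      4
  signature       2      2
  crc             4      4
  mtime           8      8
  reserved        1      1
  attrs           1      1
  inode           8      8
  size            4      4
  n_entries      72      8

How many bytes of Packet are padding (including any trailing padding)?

@0: blocks [4B, align 4] → 4
@4: signature [2B, align 2] → 6
+2 pad (align 4)
@8: crc [4B, align 4] → 12
+4 pad (align 8)
@16: mtime [8B, align 8] → 24
@24: reserved [1B, align 1] → 25
@25: attrs [1B, align 1] → 26
+6 pad (align 8)
@32: inode [8B, align 8] → 40
@40: size [4B, align 4] → 44
+4 pad (align 8)
@48: n_entries [72B, align 8] → 120
size 120, align 8
data bytes 104, size 120 → padding 16

16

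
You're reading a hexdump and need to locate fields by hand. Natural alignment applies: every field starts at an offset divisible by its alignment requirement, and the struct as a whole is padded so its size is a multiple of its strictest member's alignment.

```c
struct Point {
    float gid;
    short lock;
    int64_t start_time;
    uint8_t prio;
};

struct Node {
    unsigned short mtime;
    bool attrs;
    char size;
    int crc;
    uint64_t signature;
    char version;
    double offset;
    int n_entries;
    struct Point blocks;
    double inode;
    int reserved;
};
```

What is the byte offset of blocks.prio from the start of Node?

Point: @0: gid [4B, align 4] → 4; @4: lock [2B, align 2] → 6; +2 pad (align 8); @8: start_time [8B, align 8] → 16; @16: prio [1B, align 1] → 17; +7 tail pad (align 8); size 24, align 8
@0: mtime [2B, align 2] → 2
@2: attrs [1B, align 1] → 3
@3: size [1B, align 1] → 4
@4: crc [4B, align 4] → 8
@8: signature [8B, align 8] → 16
@16: version [1B, align 1] → 17
+7 pad (align 8)
@24: offset [8B, align 8] → 32
@32: n_entries [4B, align 4] → 36
+4 pad (align 8)
@40: blocks [24B, align 8] → 64
within Point: prio at 16
40 + 16 = 56

56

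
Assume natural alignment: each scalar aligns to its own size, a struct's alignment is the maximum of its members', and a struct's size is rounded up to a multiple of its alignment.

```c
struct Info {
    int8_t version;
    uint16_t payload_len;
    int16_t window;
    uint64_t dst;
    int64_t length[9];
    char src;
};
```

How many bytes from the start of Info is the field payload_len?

2

version at 0 (size 1, align 1) → ends 1
pad 1 to align 2 for payload_len
payload_len at 2 (size 2, align 2) → ends 4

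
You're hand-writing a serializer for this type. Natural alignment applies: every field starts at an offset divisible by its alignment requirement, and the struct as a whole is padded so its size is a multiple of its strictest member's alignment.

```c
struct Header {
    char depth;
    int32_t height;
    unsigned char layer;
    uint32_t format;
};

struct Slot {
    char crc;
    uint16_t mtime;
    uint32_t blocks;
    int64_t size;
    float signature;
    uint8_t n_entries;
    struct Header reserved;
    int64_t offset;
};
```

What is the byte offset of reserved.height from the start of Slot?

28

Header: depth at 0 (size 1, align 1) → ends 1; pad 3 to align 4 for height; height at 4 (size 4, align 4) → ends 8; layer at 8 (size 1, align 1) → ends 9; pad 3 to align 4 for format; format at 12 (size 4, align 4) → ends 16; total 16 bytes, alignment 4
crc at 0 (size 1, align 1) → ends 1
pad 1 to align 2 for mtime
mtime at 2 (size 2, align 2) → ends 4
blocks at 4 (size 4, align 4) → ends 8
size at 8 (size 8, align 8) → ends 16
signature at 16 (size 4, align 4) → ends 20
n_entries at 20 (size 1, align 1) → ends 21
pad 3 to align 4 for reserved
reserved at 24 (size 16, align 4) → ends 40
within Header: height at 4
24 + 4 = 28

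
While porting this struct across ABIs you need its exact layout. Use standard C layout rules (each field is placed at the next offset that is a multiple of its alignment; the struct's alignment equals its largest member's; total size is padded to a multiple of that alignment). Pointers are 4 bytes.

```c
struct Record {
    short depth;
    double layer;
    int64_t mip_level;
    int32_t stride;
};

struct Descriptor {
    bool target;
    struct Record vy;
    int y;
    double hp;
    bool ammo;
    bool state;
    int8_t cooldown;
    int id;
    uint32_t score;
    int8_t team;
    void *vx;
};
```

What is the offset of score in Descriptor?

64

Record: 0..2  depth  (2B, 2-aligned); 2..8  -- padding (6B); 8..16  layer  (8B, 8-aligned); 16..24  mip_level  (8B, 8-aligned); 24..28  stride  (4B, 4-aligned); 28..32  -- tail padding (4B); sizeof = 32, alignof = 8
0..1  target  (1B, 1-aligned)
1..8  -- padding (7B)
8..40  vy  (32B, 8-aligned)
40..44  y  (4B, 4-aligned)
44..48  -- padding (4B)
48..56  hp  (8B, 8-aligned)
56..57  ammo  (1B, 1-aligned)
57..58  state  (1B, 1-aligned)
58..59  cooldown  (1B, 1-aligned)
59..60  -- padding (1B)
60..64  id  (4B, 4-aligned)
64..68  score  (4B, 4-aligned)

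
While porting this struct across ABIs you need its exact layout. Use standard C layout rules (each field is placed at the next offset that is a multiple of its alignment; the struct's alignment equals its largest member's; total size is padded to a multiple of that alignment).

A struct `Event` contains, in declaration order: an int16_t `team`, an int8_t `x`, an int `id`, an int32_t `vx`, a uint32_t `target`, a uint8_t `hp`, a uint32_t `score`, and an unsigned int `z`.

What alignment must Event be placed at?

4

member alignments: team=2, x=1, id=4, vx=4, target=4, hp=1, score=4, z=4
max = 4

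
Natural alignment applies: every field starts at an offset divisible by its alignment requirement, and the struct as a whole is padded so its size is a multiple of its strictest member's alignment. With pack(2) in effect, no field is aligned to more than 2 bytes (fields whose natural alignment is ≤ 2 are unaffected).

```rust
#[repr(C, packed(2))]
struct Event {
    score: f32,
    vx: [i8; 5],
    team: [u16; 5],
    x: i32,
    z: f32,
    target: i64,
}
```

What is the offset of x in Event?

20

@0: score [4B, align 2] → 4
@4: vx [5B, align 1] → 9
+1 pad (align 2)
@10: team [10B, align 2] → 20
@20: x [4B, align 2] → 24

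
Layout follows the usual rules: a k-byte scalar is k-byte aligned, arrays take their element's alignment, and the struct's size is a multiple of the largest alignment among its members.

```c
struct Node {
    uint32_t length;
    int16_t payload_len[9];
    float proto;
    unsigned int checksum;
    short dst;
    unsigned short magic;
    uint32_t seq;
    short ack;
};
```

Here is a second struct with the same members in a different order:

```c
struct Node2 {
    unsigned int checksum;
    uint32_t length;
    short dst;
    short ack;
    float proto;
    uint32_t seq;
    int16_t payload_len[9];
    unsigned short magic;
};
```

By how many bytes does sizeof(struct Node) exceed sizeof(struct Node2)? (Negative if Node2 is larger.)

4

0..4  length  (4B, 4-aligned)
4..22  payload_len  (18B, 2-aligned)
22..24  -- padding (2B)
24..28  proto  (4B, 4-aligned)
28..32  checksum  (4B, 4-aligned)
32..34  dst  (2B, 2-aligned)
34..36  magic  (2B, 2-aligned)
36..40  seq  (4B, 4-aligned)
40..42  ack  (2B, 2-aligned)
42..44  -- tail padding (2B)
sizeof = 44, alignof = 4
— Node2 —
0..4  checksum  (4B, 4-aligned)
4..8  length  (4B, 4-aligned)
8..10  dst  (2B, 2-aligned)
10..12  ack  (2B, 2-aligned)
12..16  proto  (4B, 4-aligned)
16..20  seq  (4B, 4-aligned)
20..38  payload_len  (18B, 2-aligned)
38..40  magic  (2B, 2-aligned)
sizeof = 40, alignof = 4
44 − 40 = 4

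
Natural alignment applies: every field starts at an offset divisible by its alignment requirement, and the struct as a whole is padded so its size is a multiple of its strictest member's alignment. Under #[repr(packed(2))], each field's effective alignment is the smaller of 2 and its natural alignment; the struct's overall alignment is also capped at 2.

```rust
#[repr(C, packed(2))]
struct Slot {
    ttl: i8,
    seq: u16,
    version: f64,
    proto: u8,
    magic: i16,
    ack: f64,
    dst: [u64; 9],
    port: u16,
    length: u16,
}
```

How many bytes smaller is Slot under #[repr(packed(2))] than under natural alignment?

12

natural layout:
  0..1  ttl  (1B, 1-aligned)
  1..2  -- padding (1B)
  2..4  seq  (2B, 2-aligned)
  4..8  -- padding (4B)
  8..16  version  (8B, 8-aligned)
  16..17  proto  (1B, 1-aligned)
  17..18  -- padding (1B)
  18..20  magic  (2B, 2-aligned)
  20..24  -- padding (4B)
  24..32  ack  (8B, 8-aligned)
  32..104  dst  (72B, 8-aligned)
  104..106  port  (2B, 2-aligned)
  106..108  length  (2B, 2-aligned)
  108..112  -- tail padding (4B)
  sizeof = 112, alignof = 8
packed(2) layout:
  0..1  ttl  (1B, 1-aligned)
  1..2  -- padding (1B)
  2..4  seq  (2B, 2-aligned)
  4..12  version  (8B, 2-aligned)
  12..13  proto  (1B, 1-aligned)
  13..14  -- padding (1B)
  14..16  magic  (2B, 2-aligned)
  16..24  ack  (8B, 2-aligned)
  24..96  dst  (72B, 2-aligned)
  96..98  port  (2B, 2-aligned)
  98..100  length  (2B, 2-aligned)
  sizeof = 100, alignof = 2
112 − 100 = 12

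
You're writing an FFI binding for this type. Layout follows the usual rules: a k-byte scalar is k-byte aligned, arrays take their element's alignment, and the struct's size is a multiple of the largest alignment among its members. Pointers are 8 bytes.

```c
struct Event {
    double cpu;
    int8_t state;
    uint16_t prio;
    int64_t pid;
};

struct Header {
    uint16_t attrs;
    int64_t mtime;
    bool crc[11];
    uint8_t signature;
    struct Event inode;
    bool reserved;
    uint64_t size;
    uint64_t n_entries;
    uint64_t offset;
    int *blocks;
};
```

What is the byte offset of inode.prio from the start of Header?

Event: cpu at 0 (size 8, align 8) → ends 8; state at 8 (size 1, align 1) → ends 9; pad 1 to align 2 for prio; prio at 10 (size 2, align 2) → ends 12; pad 4 to align 8 for pid; pid at 16 (size 8, align 8) → ends 24; total 24 bytes, alignment 8
attrs at 0 (size 2, align 2) → ends 2
pad 6 to align 8 for mtime
mtime at 8 (size 8, align 8) → ends 16
crc at 16 (size 11, align 1) → ends 27
signature at 27 (size 1, align 1) → ends 28
pad 4 to align 8 for inode
inode at 32 (size 24, align 8) → ends 56
within Event: prio at 10
32 + 10 = 42

42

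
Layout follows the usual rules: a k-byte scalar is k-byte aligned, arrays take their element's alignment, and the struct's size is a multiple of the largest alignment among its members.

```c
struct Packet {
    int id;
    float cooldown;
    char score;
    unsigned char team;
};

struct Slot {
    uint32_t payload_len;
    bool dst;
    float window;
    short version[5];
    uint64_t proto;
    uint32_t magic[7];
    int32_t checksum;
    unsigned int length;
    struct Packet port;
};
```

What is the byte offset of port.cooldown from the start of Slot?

72

Packet: id at 0 (size 4, align 4) → ends 4; cooldown at 4 (size 4, align 4) → ends 8; score at 8 (size 1, align 1) → ends 9; team at 9 (size 1, align 1) → ends 10; tail pad 2 to reach multiple of 4; total 12 bytes, alignment 4
payload_len at 0 (size 4, align 4) → ends 4
dst at 4 (size 1, align 1) → ends 5
pad 3 to align 4 for window
window at 8 (size 4, align 4) → ends 12
version at 12 (size 10, align 2) → ends 22
pad 2 to align 8 for proto
proto at 24 (size 8, align 8) → ends 32
magic at 32 (size 28, align 4) → ends 60
checksum at 60 (size 4, align 4) → ends 64
length at 64 (size 4, align 4) → ends 68
port at 68 (size 12, align 4) → ends 80
within Packet: cooldown at 4
68 + 4 = 72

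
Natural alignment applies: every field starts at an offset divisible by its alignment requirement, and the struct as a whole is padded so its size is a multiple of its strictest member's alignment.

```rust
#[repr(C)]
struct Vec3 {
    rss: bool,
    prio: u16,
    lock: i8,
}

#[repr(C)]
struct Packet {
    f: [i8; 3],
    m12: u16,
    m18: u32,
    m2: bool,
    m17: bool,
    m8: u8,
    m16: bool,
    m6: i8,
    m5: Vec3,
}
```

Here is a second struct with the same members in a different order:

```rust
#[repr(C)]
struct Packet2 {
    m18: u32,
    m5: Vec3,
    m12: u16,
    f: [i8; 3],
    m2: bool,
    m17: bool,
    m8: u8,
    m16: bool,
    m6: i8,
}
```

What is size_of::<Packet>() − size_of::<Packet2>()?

4

Vec3: 0..1  rss  (1B, 1-aligned); 1..2  -- padding (1B); 2..4  prio  (2B, 2-aligned); 4..5  lock  (1B, 1-aligned); 5..6  -- tail padding (1B); sizeof = 6, alignof = 2
0..3  f  (3B, 1-aligned)
3..4  -- padding (1B)
4..6  m12  (2B, 2-aligned)
6..8  -- padding (2B)
8..12  m18  (4B, 4-aligned)
12..13  m2  (1B, 1-aligned)
13..14  m17  (1B, 1-aligned)
14..15  m8  (1B, 1-aligned)
15..16  m16  (1B, 1-aligned)
16..17  m6  (1B, 1-aligned)
17..18  -- padding (1B)
18..24  m5  (6B, 2-aligned)
sizeof = 24, alignof = 4
— Packet2 —
0..4  m18  (4B, 4-aligned)
4..10  m5  (6B, 2-aligned)
10..12  m12  (2B, 2-aligned)
12..15  f  (3B, 1-aligned)
15..16  m2  (1B, 1-aligned)
16..17  m17  (1B, 1-aligned)
17..18  m8  (1B, 1-aligned)
18..19  m16  (1B, 1-aligned)
19..20  m6  (1B, 1-aligned)
sizeof = 20, alignof = 4
24 − 20 = 4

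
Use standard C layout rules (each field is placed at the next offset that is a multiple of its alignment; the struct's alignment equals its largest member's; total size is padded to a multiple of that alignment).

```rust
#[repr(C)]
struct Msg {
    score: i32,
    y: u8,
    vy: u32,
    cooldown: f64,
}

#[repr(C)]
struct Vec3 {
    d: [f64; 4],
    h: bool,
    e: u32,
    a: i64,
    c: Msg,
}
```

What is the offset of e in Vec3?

36

Msg: @0: score [4B, align 4] → 4; @4: y [1B, align 1] → 5; +3 pad (align 4); @8: vy [4B, align 4] → 12; +4 pad (align 8); @16: cooldown [8B, align 8] → 24; size 24, align 8
@0: d [32B, align 8] → 32
@32: h [1B, align 1] → 33
+3 pad (align 4)
@36: e [4B, align 4] → 40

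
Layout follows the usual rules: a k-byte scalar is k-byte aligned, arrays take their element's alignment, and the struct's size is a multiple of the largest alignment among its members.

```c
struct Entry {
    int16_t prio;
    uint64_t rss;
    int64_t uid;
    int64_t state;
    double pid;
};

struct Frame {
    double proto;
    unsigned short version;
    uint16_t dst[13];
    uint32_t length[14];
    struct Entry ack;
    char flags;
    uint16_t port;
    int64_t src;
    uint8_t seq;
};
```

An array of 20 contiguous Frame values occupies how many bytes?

3200

Entry: @0: prio [2B, align 2] → 2; +6 pad (align 8); @8: rss [8B, align 8] → 16; @16: uid [8B, align 8] → 24; @24: state [8B, align 8] → 32; @32: pid [8B, align 8] → 40; size 40, align 8
@0: proto [8B, align 8] → 8
@8: version [2B, align 2] → 10
@10: dst [26B, align 2] → 36
@36: length [56B, align 4] → 92
+4 pad (align 8)
@96: ack [40B, align 8] → 136
@136: flags [1B, align 1] → 137
+1 pad (align 2)
@138: port [2B, align 2] → 140
+4 pad (align 8)
@144: src [8B, align 8] → 152
@152: seq [1B, align 1] → 153
+7 tail pad (align 8)
size 160, align 8
array of 20: 20 × 160 = 3200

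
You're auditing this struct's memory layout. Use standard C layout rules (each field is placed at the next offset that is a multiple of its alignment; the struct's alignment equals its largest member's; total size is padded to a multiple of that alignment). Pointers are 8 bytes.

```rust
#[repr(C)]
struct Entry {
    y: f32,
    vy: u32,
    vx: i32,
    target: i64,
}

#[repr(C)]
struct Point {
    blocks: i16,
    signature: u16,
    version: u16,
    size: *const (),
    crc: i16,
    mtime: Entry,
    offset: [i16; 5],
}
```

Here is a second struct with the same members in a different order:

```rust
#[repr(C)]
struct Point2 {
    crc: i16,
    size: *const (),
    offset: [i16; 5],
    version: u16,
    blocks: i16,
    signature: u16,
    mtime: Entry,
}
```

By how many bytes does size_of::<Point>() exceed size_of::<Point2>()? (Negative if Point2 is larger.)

8

Entry: y at 0 (size 4, align 4) → ends 4; vy at 4 (size 4, align 4) → ends 8; vx at 8 (size 4, align 4) → ends 12; pad 4 to align 8 for target; target at 16 (size 8, align 8) → ends 24; total 24 bytes, alignment 8
blocks at 0 (size 2, align 2) → ends 2
signature at 2 (size 2, align 2) → ends 4
version at 4 (size 2, align 2) → ends 6
pad 2 to align 8 for size
size at 8 (size 8, align 8) → ends 16
crc at 16 (size 2, align 2) → ends 18
pad 6 to align 8 for mtime
mtime at 24 (size 24, align 8) → ends 48
offset at 48 (size 10, align 2) → ends 58
tail pad 6 to reach multiple of 8
total 64 bytes, alignment 8
— Point2 —
crc at 0 (size 2, align 2) → ends 2
pad 6 to align 8 for size
size at 8 (size 8, align 8) → ends 16
offset at 16 (size 10, align 2) → ends 26
version at 26 (size 2, align 2) → ends 28
blocks at 28 (size 2, align 2) → ends 30
signature at 30 (size 2, align 2) → ends 32
mtime at 32 (size 24, align 8) → ends 56
total 56 bytes, alignment 8
64 − 56 = 8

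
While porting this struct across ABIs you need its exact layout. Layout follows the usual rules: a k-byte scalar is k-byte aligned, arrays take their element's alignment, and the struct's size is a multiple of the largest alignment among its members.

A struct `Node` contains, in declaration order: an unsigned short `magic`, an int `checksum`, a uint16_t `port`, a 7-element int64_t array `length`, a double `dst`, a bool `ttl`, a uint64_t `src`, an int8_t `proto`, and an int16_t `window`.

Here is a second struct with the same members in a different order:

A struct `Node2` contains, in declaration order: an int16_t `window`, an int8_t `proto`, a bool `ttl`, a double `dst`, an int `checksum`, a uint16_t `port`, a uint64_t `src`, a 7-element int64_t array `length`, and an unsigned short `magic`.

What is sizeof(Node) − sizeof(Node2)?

0..2  magic  (2B, 2-aligned)
2..4  -- padding (2B)
4..8  checksum  (4B, 4-aligned)
8..10  port  (2B, 2-aligned)
10..16  -- padding (6B)
16..72  length  (56B, 8-aligned)
72..80  dst  (8B, 8-aligned)
80..81  ttl  (1B, 1-aligned)
81..88  -- padding (7B)
88..96  src  (8B, 8-aligned)
96..97  proto  (1B, 1-aligned)
97..98  -- padding (1B)
98..100  window  (2B, 2-aligned)
100..104  -- tail padding (4B)
sizeof = 104, alignof = 8
— Node2 —
0..2  window  (2B, 2-aligned)
2..3  proto  (1B, 1-aligned)
3..4  ttl  (1B, 1-aligned)
4..8  -- padding (4B)
8..16  dst  (8B, 8-aligned)
16..20  checksum  (4B, 4-aligned)
20..22  port  (2B, 2-aligned)
22..24  -- padding (2B)
24..32  src  (8B, 8-aligned)
32..88  length  (56B, 8-aligned)
88..90  magic  (2B, 2-aligned)
90..96  -- tail padding (6B)
sizeof = 96, alignof = 8
104 − 96 = 8

8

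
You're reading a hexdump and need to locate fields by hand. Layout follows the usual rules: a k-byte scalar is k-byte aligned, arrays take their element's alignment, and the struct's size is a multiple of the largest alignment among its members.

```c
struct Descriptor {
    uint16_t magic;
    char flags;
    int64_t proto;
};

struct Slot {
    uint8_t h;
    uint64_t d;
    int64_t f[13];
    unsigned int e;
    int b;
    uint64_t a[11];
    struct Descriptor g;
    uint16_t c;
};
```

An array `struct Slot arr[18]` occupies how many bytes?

Descriptor: @0: magic [2B, align 2] → 2; @2: flags [1B, align 1] → 3; +5 pad (align 8); @8: proto [8B, align 8] → 16; size 16, align 8
@0: h [1B, align 1] → 1
+7 pad (align 8)
@8: d [8B, align 8] → 16
@16: f [104B, align 8] → 120
@120: e [4B, align 4] → 124
@124: b [4B, align 4] → 128
@128: a [88B, align 8] → 216
@216: g [16B, align 8] → 232
@232: c [2B, align 2] → 234
+6 tail pad (align 8)
size 240, align 8
array of 18: 18 × 240 = 4320

4320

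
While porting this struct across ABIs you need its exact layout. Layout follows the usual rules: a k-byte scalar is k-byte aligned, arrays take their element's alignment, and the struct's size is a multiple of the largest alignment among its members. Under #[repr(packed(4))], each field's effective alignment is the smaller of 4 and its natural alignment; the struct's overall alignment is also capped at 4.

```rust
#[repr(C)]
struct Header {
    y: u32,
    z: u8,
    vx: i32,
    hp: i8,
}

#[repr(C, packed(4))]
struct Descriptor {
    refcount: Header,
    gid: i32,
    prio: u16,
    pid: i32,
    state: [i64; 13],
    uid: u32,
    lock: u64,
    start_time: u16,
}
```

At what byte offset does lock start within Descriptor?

Header: y at 0 (size 4, align 4) → ends 4; z at 4 (size 1, align 1) → ends 5; pad 3 to align 4 for vx; vx at 8 (size 4, align 4) → ends 12; hp at 12 (size 1, align 1) → ends 13; tail pad 3 to reach multiple of 4; total 16 bytes, alignment 4
refcount at 0 (size 16, align 4) → ends 16
gid at 16 (size 4, align 4) → ends 20
prio at 20 (size 2, align 2) → ends 22
pad 2 to align 4 for pid
pid at 24 (size 4, align 4) → ends 28
state at 28 (size 104, align 4) → ends 132
uid at 132 (size 4, align 4) → ends 136
lock at 136 (size 8, align 4) → ends 144

136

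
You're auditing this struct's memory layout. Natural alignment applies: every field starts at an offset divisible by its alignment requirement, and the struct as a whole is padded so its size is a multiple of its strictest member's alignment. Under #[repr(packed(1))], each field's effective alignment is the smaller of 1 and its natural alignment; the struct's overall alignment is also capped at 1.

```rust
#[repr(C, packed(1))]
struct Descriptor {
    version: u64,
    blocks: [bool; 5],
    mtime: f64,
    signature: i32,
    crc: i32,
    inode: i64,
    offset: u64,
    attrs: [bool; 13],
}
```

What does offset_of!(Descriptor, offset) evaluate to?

@0: version [8B, align 1] → 8
@8: blocks [5B, align 1] → 13
@13: mtime [8B, align 1] → 21
@21: signature [4B, align 1] → 25
@25: crc [4B, align 1] → 29
@29: inode [8B, align 1] → 37
@37: offset [8B, align 1] → 45

37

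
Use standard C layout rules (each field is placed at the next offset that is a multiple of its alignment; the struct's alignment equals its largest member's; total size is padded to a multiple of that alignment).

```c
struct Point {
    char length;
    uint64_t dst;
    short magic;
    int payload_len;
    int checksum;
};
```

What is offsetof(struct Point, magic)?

16

length at 0 (size 1, align 1) → ends 1
pad 7 to align 8 for dst
dst at 8 (size 8, align 8) → ends 16
magic at 16 (size 2, align 2) → ends 18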